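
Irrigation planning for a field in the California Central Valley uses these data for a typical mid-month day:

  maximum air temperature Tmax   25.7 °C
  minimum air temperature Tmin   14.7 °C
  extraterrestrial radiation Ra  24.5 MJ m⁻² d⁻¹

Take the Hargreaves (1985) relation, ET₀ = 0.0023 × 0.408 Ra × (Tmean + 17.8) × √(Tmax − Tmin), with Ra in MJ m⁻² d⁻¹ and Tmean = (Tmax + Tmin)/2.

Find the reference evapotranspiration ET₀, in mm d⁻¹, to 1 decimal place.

Tmean = (25.7 + 14.7)/2 = 20.20 °C
0.408 Ra = 0.408 × 24.5 = 9.9960 mm/d equivalent
ET₀ = 0.0023 × 9.9960 × (20.20 + 17.8) × √11.0 = 0.0023 × 9.9960 × 38.00 × 3.3166 = 2.8975 mm/d

2.9 mm d⁻¹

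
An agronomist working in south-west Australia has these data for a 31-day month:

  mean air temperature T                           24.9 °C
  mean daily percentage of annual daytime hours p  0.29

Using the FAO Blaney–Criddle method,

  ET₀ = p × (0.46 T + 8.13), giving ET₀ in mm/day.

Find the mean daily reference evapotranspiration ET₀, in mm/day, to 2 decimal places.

5.68 mm/day

ET₀ = 0.29 × (0.46 × 24.9 + 8.13) = 0.29 × 19.584 = 5.6794 mm/d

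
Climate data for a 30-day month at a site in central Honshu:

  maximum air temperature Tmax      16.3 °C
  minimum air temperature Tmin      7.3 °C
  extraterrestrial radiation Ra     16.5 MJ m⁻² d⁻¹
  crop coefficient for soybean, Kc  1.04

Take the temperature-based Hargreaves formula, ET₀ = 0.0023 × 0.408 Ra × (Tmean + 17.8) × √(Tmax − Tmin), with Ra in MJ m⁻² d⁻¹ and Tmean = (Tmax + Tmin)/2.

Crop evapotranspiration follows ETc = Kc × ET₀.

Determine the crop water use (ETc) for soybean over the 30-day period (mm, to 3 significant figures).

42.9 mm

Tmean = (16.3 + 7.3)/2 = 11.80 °C
0.408 Ra = 0.408 × 16.5 = 6.7320 mm/d equivalent
ET₀ = 0.0023 × 6.7320 × (11.80 + 17.8) × √9.0 = 0.0023 × 6.7320 × 29.60 × 3.0000 = 1.3749 mm/d
ETc = Kc × ET₀ = 1.04 × 1.3749 = 1.4299 mm/d
Over 30 days: 1.4299 × 30 = 42.897 mm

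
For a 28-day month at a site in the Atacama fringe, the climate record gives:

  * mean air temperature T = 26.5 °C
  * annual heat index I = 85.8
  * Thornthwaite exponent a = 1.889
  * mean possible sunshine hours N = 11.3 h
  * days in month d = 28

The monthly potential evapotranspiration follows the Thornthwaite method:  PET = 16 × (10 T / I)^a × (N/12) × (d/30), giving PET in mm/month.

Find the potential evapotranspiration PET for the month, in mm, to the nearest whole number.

10T/I = 10 × 26.5 / 85.8 = 3.0886
(10T/I)^a = 3.0886^1.889 = 8.4170
Uncorrected PET = 16 × 8.4170 = 134.672 mm
Correction = (N/12)(d/30) = (11.3/12)(28/30) = 0.8789
PET = 134.672 × 0.8789 = 118.363 mm/month

118 mm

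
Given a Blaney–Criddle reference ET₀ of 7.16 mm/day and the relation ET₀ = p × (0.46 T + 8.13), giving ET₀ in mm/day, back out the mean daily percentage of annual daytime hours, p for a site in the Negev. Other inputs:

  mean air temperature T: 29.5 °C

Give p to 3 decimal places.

0.330

p = ET₀ / (0.46 T + 8.13) = 7.16 / (0.46 × 29.5 + 8.13) = 7.16 / 21.700 = 0.3300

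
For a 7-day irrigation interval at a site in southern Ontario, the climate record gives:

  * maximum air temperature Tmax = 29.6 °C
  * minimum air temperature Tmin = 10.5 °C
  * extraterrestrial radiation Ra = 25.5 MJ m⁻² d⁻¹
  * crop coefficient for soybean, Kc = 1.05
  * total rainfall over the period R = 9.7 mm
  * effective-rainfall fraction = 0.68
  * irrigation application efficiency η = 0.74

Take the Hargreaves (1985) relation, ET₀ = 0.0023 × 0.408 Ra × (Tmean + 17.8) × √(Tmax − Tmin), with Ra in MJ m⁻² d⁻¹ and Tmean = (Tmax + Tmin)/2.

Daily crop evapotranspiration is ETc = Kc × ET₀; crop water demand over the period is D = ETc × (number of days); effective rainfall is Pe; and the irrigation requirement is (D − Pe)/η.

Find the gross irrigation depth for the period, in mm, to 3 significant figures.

Tmean = (29.6 + 10.5)/2 = 20.05 °C
0.408 Ra = 0.408 × 25.5 = 10.4040 mm/d equivalent
ET₀ = 0.0023 × 10.4040 × (20.05 + 17.8) × √19.1 = 0.0023 × 10.4040 × 37.85 × 4.3704 = 3.9584 mm/d
ETc = Kc × ET₀ = 1.05 × 3.9584 = 4.1563 mm/d
Crop demand D = ETc × 7 d = 4.1563 × 7 = 29.094 mm
Pe = 0.68 × 9.7 = 6.596 mm
D − Pe = 29.094 − 6.596 = 22.498 mm
Gross irrigation = 22.498 / 0.74 = 30.403 mm

30.4 mm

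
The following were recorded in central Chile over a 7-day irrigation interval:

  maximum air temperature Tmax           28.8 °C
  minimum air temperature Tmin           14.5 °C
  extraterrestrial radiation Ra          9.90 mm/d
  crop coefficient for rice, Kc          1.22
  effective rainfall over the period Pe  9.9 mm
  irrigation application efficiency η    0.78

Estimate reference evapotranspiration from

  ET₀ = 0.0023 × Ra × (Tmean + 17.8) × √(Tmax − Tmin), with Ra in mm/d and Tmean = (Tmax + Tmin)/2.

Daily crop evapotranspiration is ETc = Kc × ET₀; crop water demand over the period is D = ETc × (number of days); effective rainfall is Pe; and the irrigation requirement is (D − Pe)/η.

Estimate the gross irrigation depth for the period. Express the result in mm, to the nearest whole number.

24 mm

Tmean = (28.8 + 14.5)/2 = 21.65 °C
ET₀ = 0.0023 × 9.90 × (21.65 + 17.8) × √14.3 = 0.0023 × 9.90 × 39.45 × 3.7815 = 3.3968 mm/d
ETc = Kc × ET₀ = 1.22 × 3.3968 = 4.1441 mm/d
Crop demand D = ETc × 7 d = 4.1441 × 7 = 29.009 mm
D − Pe = 29.009 − 9.9 = 19.109 mm
Gross irrigation = 19.109 / 0.78 = 24.499 mm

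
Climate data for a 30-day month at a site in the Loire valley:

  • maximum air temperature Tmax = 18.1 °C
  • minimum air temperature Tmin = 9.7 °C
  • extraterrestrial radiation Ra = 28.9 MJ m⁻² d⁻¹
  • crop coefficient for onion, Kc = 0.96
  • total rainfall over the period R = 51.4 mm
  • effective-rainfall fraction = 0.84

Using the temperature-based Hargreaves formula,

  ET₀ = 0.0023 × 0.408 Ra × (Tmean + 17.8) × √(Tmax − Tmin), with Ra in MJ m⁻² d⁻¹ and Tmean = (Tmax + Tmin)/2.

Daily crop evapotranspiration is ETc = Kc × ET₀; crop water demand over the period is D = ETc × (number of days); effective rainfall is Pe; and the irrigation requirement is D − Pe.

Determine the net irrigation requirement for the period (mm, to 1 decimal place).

28.6 mm

Tmean = (18.1 + 9.7)/2 = 13.90 °C
0.408 Ra = 0.408 × 28.9 = 11.7912 mm/d equivalent
ET₀ = 0.0023 × 11.7912 × (13.90 + 17.8) × √8.4 = 0.0023 × 11.7912 × 31.70 × 2.8983 = 2.4917 mm/d
ETc = Kc × ET₀ = 0.96 × 2.4917 = 2.3920 mm/d
Crop demand D = ETc × 30 d = 2.3920 × 30 = 71.760 mm
Pe = 0.84 × 51.4 = 43.176 mm
D − Pe = 71.760 − 43.176 = 28.584 mm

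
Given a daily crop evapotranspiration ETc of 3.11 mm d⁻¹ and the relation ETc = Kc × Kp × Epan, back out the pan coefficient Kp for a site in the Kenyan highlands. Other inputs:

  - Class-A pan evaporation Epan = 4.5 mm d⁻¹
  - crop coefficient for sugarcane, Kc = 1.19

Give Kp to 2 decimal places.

ETc = Kc × Kp × Epan  ⇒  Kp = ETc / (Kc × Epan)
Kp = 3.11 / (1.19 × 4.5) = 3.11 / 5.355 = 0.5808

0.58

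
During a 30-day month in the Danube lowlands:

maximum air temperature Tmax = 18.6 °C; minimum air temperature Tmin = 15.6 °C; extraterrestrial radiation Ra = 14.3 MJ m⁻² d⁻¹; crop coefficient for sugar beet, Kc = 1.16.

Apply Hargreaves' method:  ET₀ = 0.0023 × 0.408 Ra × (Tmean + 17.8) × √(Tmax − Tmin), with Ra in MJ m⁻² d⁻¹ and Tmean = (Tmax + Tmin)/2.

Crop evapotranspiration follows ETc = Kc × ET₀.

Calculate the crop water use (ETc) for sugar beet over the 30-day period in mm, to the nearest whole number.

Tmean = (18.6 + 15.6)/2 = 17.10 °C
0.408 Ra = 0.408 × 14.3 = 5.8344 mm/d equivalent
ET₀ = 0.0023 × 5.8344 × (17.10 + 17.8) × √3.0 = 0.0023 × 5.8344 × 34.90 × 1.7321 = 0.8112 mm/d
ETc = Kc × ET₀ = 1.16 × 0.8112 = 0.9410 mm/d
Over 30 days: 0.9410 × 30 = 28.230 mm

28 mm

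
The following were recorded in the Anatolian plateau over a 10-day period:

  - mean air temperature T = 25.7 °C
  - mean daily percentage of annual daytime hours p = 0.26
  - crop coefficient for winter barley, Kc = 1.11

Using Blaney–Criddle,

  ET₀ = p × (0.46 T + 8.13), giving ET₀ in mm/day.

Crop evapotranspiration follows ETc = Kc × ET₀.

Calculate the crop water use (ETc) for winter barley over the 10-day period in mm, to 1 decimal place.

57.6 mm

ET₀ = 0.26 × (0.46 × 25.7 + 8.13) = 0.26 × 19.952 = 5.1875 mm/d
ETc = Kc × ET₀ = 1.11 × 5.1875 = 5.7581 mm/d
Over 10 days: 5.7581 × 10 = 57.581 mm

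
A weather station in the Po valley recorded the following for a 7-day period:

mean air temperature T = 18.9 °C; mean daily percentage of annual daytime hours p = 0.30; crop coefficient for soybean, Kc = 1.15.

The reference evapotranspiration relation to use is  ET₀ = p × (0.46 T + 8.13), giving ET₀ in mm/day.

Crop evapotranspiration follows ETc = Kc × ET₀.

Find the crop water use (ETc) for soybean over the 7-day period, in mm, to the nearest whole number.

ET₀ = 0.30 × (0.46 × 18.9 + 8.13) = 0.30 × 16.824 = 5.0472 mm/d
ETc = Kc × ET₀ = 1.15 × 5.0472 = 5.8043 mm/d
Over 7 days: 5.8043 × 7 = 40.630 mm

41 mm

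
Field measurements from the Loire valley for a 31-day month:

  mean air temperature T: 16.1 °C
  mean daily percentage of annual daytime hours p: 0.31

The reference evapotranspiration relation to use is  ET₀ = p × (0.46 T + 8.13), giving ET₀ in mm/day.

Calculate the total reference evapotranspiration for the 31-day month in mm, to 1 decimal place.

149.3 mm

ET₀ = 0.31 × (0.46 × 16.1 + 8.13) = 0.31 × 15.536 = 4.8162 mm/d
Monthly total = 4.8162 × 31 = 149.302 mm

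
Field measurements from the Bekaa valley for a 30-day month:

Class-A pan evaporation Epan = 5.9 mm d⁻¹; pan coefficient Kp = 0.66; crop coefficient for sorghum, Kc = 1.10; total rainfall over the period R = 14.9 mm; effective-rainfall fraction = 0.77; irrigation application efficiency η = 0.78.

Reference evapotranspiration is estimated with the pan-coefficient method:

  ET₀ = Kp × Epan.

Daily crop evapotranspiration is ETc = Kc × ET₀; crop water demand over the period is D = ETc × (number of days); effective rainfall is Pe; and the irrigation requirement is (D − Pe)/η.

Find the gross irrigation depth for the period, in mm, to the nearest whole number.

150 mm

ET₀ = 0.66 × 5.9 = 3.8940 mm/d
ETc = Kc × ET₀ = 1.10 × 3.8940 = 4.2834 mm/d
Crop demand D = ETc × 30 d = 4.2834 × 30 = 128.502 mm
Pe = 0.77 × 14.9 = 11.473 mm
D − Pe = 128.502 − 11.473 = 117.029 mm
Gross irrigation = 117.029 / 0.78 = 150.037 mm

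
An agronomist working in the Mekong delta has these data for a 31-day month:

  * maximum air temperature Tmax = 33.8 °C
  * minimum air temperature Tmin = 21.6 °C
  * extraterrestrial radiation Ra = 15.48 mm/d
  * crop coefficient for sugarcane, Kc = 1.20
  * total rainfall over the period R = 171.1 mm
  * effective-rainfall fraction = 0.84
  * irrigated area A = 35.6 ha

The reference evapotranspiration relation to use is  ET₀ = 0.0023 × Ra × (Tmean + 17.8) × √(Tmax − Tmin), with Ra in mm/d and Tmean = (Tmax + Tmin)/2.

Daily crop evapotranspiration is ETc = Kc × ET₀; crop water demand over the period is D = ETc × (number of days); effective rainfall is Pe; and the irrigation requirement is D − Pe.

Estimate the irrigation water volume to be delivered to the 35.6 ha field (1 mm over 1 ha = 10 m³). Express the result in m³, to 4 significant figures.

Tmean = (33.8 + 21.6)/2 = 27.70 °C
ET₀ = 0.0023 × 15.48 × (27.70 + 17.8) × √12.2 = 0.0023 × 15.48 × 45.50 × 3.4928 = 5.6583 mm/d
ETc = Kc × ET₀ = 1.20 × 5.6583 = 6.7900 mm/d
Crop demand D = ETc × 31 d = 6.7900 × 31 = 210.490 mm
Pe = 0.84 × 171.1 = 143.724 mm
D − Pe = 210.490 − 143.724 = 66.766 mm
Volume = 66.766 mm × 35.6 ha × 10 = 23768.7 m³

23770 m³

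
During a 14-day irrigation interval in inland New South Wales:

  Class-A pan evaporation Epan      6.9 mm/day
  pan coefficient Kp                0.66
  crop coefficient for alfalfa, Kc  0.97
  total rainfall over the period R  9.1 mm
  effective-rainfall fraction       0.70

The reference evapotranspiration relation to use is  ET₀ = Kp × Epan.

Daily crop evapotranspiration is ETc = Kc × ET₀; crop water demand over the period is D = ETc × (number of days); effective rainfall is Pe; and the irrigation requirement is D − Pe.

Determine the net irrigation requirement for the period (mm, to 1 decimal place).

55.5 mm

ET₀ = 0.66 × 6.9 = 4.5540 mm/d
ETc = Kc × ET₀ = 0.97 × 4.5540 = 4.4174 mm/d
Crop demand D = ETc × 14 d = 4.4174 × 14 = 61.844 mm
Pe = 0.70 × 9.1 = 6.370 mm
D − Pe = 61.844 − 6.370 = 55.474 mm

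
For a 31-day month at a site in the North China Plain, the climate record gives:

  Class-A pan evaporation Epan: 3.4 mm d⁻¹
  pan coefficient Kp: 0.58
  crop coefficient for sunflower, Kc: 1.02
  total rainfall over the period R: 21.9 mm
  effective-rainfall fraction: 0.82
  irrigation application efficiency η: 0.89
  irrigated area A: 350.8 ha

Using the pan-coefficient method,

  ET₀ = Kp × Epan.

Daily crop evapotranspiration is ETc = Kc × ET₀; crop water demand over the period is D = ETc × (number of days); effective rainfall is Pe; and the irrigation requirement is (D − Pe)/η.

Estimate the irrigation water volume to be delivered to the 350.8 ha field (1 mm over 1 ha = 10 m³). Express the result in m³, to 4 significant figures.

ET₀ = 0.58 × 3.4 = 1.9720 mm/d
ETc = Kc × ET₀ = 1.02 × 1.9720 = 2.0114 mm/d
Crop demand D = ETc × 31 d = 2.0114 × 31 = 62.353 mm
Pe = 0.82 × 21.9 = 17.958 mm
D − Pe = 62.353 − 17.958 = 44.395 mm
Gross irrigation = 44.395 / 0.89 = 49.882 mm
Volume = 49.882 mm × 350.8 ha × 10 = 174986.1 m³

175000 m³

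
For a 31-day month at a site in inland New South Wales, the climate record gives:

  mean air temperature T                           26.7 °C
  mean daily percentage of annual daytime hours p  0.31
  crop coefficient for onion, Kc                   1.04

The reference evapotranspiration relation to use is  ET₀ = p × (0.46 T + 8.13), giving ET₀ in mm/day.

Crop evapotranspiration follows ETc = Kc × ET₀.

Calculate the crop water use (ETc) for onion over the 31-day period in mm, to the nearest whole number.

204 mm

ET₀ = 0.31 × (0.46 × 26.7 + 8.13) = 0.31 × 20.412 = 6.3277 mm/d
ETc = Kc × ET₀ = 1.04 × 6.3277 = 6.5808 mm/d
Over 31 days: 6.5808 × 31 = 204.005 mm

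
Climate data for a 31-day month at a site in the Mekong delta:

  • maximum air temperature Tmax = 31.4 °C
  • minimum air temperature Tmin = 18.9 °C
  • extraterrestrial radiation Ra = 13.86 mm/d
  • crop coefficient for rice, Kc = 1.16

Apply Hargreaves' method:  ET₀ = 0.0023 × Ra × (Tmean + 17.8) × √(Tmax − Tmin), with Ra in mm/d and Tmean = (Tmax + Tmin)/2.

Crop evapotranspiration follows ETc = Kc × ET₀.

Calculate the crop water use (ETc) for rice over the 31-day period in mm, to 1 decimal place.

Tmean = (31.4 + 18.9)/2 = 25.15 °C
ET₀ = 0.0023 × 13.86 × (25.15 + 17.8) × √12.5 = 0.0023 × 13.86 × 42.95 × 3.5355 = 4.8407 mm/d
ETc = Kc × ET₀ = 1.16 × 4.8407 = 5.6152 mm/d
Over 31 days: 5.6152 × 31 = 174.071 mm

174.1 mm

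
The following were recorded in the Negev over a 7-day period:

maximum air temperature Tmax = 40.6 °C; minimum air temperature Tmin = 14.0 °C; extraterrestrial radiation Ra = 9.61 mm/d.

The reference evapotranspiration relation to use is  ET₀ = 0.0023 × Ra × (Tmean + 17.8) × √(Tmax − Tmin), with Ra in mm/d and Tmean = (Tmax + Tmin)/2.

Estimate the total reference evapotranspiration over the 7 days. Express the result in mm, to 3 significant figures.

36.0 mm

Tmean = (40.6 + 14.0)/2 = 27.30 °C
ET₀ = 0.0023 × 9.61 × (27.30 + 17.8) × √26.6 = 0.0023 × 9.61 × 45.10 × 5.1575 = 5.1412 mm/d
Over 7 days: 5.1412 × 7 = 35.988 mm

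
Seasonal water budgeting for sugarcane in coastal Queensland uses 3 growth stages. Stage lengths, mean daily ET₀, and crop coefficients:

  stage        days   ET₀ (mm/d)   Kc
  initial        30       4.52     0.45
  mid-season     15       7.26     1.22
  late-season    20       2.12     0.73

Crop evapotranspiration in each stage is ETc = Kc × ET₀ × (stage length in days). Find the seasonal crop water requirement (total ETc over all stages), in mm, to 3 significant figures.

225 mm

initial: 0.45 × 4.52 × 30 = 61.02 mm
mid-season: 1.22 × 7.26 × 15 = 132.86 mm
late-season: 0.73 × 2.12 × 20 = 30.95 mm
Seasonal total = 224.83 mm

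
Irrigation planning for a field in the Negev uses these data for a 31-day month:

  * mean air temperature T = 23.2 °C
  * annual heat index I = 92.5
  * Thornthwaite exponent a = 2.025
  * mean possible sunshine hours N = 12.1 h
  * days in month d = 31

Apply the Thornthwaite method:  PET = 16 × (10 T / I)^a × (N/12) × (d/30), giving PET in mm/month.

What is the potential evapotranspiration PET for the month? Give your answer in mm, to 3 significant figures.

107 mm

10T/I = 10 × 23.2 / 92.5 = 2.5081
(10T/I)^a = 2.5081^2.025 = 6.4368
Uncorrected PET = 16 × 6.4368 = 102.989 mm
Correction = (N/12)(d/30) = (12.1/12)(31/30) = 1.0419
PET = 102.989 × 1.0419 = 107.304 mm/month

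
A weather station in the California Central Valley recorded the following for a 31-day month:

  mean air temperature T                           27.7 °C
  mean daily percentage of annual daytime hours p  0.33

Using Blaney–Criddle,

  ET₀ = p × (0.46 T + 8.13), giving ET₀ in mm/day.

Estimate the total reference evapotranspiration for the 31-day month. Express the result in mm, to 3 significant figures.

214 mm

ET₀ = 0.33 × (0.46 × 27.7 + 8.13) = 0.33 × 20.872 = 6.8878 mm/d
Monthly total = 6.8878 × 31 = 213.522 mm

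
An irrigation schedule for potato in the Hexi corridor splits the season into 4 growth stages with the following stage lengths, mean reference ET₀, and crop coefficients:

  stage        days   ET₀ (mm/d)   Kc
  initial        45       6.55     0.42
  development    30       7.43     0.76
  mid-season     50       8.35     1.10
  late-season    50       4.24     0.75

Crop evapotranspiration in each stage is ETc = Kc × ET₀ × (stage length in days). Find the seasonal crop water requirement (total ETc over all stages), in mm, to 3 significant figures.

initial: 0.42 × 6.55 × 45 = 123.80 mm
development: 0.76 × 7.43 × 30 = 169.40 mm
mid-season: 1.10 × 8.35 × 50 = 459.25 mm
late-season: 0.75 × 4.24 × 50 = 159.00 mm
Seasonal total = 911.45 mm

911 mm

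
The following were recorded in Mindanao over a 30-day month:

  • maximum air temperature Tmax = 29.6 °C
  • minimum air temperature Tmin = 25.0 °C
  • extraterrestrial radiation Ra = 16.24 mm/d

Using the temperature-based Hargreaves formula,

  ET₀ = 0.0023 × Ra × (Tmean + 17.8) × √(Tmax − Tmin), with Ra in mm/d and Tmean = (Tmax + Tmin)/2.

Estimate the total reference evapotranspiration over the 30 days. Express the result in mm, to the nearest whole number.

Tmean = (29.6 + 25.0)/2 = 27.30 °C
ET₀ = 0.0023 × 16.24 × (27.30 + 17.8) × √4.6 = 0.0023 × 16.24 × 45.10 × 2.1448 = 3.6131 mm/d
Over 30 days: 3.6131 × 30 = 108.393 mm

108 mm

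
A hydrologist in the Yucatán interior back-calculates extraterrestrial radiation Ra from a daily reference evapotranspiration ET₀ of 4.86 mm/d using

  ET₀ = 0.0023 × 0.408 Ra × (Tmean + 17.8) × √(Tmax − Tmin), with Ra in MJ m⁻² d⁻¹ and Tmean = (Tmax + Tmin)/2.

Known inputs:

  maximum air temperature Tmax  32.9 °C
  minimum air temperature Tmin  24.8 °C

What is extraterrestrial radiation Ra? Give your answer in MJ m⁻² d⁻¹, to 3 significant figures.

Tmean = (32.9+24.8)/2 = 28.85 °C; ΔT = 8.1
Ra = ET₀ / [0.0023 × 0.408 × (Tmean+17.8) × √ΔT]
   = 4.86 / (0.0023 × 0.408 × 46.65 × 2.8460) = 39.009 MJ m⁻² d⁻¹

39.0 MJ m⁻² d⁻¹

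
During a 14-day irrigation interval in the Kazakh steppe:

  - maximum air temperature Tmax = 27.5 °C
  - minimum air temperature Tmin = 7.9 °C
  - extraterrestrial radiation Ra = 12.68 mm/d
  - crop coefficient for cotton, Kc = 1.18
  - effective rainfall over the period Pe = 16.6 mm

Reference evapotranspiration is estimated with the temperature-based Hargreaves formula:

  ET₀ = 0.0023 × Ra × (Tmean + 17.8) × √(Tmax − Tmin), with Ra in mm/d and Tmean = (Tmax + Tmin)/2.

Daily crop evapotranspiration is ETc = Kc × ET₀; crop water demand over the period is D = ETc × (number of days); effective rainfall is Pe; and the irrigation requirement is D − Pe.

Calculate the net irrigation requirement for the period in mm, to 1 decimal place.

59.1 mm

Tmean = (27.5 + 7.9)/2 = 17.70 °C
ET₀ = 0.0023 × 12.68 × (17.70 + 17.8) × √19.6 = 0.0023 × 12.68 × 35.50 × 4.4272 = 4.5836 mm/d
ETc = Kc × ET₀ = 1.18 × 4.5836 = 5.4086 mm/d
Crop demand D = ETc × 14 d = 5.4086 × 14 = 75.720 mm
D − Pe = 75.720 − 16.6 = 59.120 mm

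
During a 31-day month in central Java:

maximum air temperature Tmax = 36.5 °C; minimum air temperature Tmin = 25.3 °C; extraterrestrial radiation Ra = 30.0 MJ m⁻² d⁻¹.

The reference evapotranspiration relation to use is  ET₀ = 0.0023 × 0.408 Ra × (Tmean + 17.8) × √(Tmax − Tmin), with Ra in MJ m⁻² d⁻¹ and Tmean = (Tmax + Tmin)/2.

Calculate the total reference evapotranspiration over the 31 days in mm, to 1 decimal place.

Tmean = (36.5 + 25.3)/2 = 30.90 °C
0.408 Ra = 0.408 × 30.0 = 12.2400 mm/d equivalent
ET₀ = 0.0023 × 12.2400 × (30.90 + 17.8) × √11.2 = 0.0023 × 12.2400 × 48.70 × 3.3466 = 4.5882 mm/d
Over 31 days: 4.5882 × 31 = 142.234 mm

142.2 mm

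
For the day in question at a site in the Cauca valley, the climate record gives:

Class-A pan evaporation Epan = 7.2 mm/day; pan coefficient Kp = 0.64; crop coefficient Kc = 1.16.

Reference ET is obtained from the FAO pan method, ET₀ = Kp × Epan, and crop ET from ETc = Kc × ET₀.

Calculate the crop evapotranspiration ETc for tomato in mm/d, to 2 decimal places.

ET₀ = 0.64 × 7.2 = 4.6080 mm/d
ETc = Kc × ET₀ = 1.16 × 4.6080 = 5.3453 mm/d

5.35 mm/d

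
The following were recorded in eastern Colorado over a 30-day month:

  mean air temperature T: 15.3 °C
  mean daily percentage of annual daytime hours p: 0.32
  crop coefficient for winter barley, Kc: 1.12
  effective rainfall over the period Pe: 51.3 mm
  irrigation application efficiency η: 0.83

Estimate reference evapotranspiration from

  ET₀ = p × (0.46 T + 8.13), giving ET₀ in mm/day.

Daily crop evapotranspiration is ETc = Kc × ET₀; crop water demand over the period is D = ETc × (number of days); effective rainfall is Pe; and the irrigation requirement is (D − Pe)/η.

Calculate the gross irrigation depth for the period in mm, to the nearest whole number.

ET₀ = 0.32 × (0.46 × 15.3 + 8.13) = 0.32 × 15.168 = 4.8538 mm/d
ETc = Kc × ET₀ = 1.12 × 4.8538 = 5.4363 mm/d
Crop demand D = ETc × 30 d = 5.4363 × 30 = 163.089 mm
D − Pe = 163.089 − 51.3 = 111.789 mm
Gross irrigation = 111.789 / 0.83 = 134.686 mm

135 mm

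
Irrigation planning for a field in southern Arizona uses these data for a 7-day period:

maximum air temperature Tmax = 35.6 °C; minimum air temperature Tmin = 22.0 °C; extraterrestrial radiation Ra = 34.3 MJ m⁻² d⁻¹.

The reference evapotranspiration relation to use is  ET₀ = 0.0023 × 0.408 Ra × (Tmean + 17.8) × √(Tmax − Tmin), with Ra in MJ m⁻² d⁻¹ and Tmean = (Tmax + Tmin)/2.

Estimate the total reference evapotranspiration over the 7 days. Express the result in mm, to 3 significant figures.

38.7 mm

Tmean = (35.6 + 22.0)/2 = 28.80 °C
0.408 Ra = 0.408 × 34.3 = 13.9944 mm/d equivalent
ET₀ = 0.0023 × 13.9944 × (28.80 + 17.8) × √13.6 = 0.0023 × 13.9944 × 46.60 × 3.6878 = 5.5314 mm/d
Over 7 days: 5.5314 × 7 = 38.720 mm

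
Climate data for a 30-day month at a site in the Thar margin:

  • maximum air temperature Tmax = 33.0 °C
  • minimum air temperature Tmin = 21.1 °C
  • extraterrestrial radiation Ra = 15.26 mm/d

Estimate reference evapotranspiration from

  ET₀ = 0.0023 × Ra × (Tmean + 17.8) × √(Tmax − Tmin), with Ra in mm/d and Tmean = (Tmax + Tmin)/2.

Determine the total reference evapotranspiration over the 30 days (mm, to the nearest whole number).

Tmean = (33.0 + 21.1)/2 = 27.05 °C
ET₀ = 0.0023 × 15.26 × (27.05 + 17.8) × √11.9 = 0.0023 × 15.26 × 44.85 × 3.4496 = 5.4302 mm/d
Over 30 days: 5.4302 × 30 = 162.906 mm

163 mm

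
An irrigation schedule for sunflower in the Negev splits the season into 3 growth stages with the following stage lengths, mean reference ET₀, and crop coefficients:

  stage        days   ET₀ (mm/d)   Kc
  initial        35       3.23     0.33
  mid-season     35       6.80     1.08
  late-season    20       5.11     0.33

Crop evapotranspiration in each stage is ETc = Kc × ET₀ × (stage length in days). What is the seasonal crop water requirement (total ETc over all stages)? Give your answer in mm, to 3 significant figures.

328 mm

initial: 0.33 × 3.23 × 35 = 37.31 mm
mid-season: 1.08 × 6.80 × 35 = 257.04 mm
late-season: 0.33 × 5.11 × 20 = 33.73 mm
Seasonal total = 328.08 mm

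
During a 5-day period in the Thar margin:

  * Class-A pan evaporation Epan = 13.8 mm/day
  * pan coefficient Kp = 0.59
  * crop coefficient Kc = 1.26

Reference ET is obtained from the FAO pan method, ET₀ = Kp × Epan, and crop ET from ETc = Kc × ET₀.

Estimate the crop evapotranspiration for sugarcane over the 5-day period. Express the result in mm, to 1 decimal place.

51.3 mm

ET₀ = 0.59 × 13.8 = 8.1420 mm/d
ETc = Kc × ET₀ = 1.26 × 8.1420 = 10.2589 mm/d
Over 5 days: 10.2589 × 5 = 51.295 mm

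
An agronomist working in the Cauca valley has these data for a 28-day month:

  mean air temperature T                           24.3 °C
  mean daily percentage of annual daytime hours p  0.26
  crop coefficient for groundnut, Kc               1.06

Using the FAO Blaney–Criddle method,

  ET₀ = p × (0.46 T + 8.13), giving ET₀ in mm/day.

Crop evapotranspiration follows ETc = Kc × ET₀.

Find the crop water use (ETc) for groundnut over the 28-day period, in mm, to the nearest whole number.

149 mm

ET₀ = 0.26 × (0.46 × 24.3 + 8.13) = 0.26 × 19.308 = 5.0201 mm/d
ETc = Kc × ET₀ = 1.06 × 5.0201 = 5.3213 mm/d
Over 28 days: 5.3213 × 28 = 148.996 mm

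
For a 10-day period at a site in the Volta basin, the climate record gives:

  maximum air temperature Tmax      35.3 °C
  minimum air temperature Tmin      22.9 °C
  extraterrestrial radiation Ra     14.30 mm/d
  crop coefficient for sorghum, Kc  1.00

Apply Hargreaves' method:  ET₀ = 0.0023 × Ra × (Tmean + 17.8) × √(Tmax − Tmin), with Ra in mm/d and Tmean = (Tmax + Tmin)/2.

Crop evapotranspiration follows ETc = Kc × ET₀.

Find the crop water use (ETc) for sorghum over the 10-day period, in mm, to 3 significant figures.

Tmean = (35.3 + 22.9)/2 = 29.10 °C
ET₀ = 0.0023 × 14.30 × (29.10 + 17.8) × √12.4 = 0.0023 × 14.30 × 46.90 × 3.5214 = 5.4319 mm/d
ETc = Kc × ET₀ = 1.00 × 5.4319 = 5.4319 mm/d
Over 10 days: 5.4319 × 10 = 54.319 mm

54.3 mm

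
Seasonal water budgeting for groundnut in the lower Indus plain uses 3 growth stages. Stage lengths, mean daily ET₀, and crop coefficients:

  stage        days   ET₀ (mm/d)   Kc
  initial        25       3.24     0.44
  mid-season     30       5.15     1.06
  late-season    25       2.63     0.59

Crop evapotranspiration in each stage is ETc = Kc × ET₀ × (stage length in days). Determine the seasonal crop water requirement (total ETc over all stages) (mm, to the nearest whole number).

initial: 0.44 × 3.24 × 25 = 35.64 mm
mid-season: 1.06 × 5.15 × 30 = 163.77 mm
late-season: 0.59 × 2.63 × 25 = 38.79 mm
Seasonal total = 238.20 mm

238 mm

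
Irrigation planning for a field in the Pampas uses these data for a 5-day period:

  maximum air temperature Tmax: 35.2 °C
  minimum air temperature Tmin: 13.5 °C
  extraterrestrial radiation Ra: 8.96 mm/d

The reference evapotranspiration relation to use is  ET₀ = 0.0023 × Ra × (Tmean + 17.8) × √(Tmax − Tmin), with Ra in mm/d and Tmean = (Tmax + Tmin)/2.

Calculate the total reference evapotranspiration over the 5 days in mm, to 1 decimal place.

Tmean = (35.2 + 13.5)/2 = 24.35 °C
ET₀ = 0.0023 × 8.96 × (24.35 + 17.8) × √21.7 = 0.0023 × 8.96 × 42.15 × 4.6583 = 4.0463 mm/d
Over 5 days: 4.0463 × 5 = 20.232 mm

20.2 mm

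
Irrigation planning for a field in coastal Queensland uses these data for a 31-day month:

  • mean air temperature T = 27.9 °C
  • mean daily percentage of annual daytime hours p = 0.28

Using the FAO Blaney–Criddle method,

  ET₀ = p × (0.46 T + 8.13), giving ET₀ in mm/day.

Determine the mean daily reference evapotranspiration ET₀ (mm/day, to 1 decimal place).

5.9 mm/day

ET₀ = 0.28 × (0.46 × 27.9 + 8.13) = 0.28 × 20.964 = 5.8699 mm/d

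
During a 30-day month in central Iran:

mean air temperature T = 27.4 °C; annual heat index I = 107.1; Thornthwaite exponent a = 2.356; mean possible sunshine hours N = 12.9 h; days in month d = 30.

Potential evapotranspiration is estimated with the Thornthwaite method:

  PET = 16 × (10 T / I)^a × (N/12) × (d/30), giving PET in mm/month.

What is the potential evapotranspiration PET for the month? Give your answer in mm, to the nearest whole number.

157 mm

10T/I = 10 × 27.4 / 107.1 = 2.5584
(10T/I)^a = 2.5584^2.356 = 9.1448
Uncorrected PET = 16 × 9.1448 = 146.317 mm
Correction = (N/12)(d/30) = (12.9/12)(30/30) = 1.0750
PET = 146.317 × 1.0750 = 157.291 mm/month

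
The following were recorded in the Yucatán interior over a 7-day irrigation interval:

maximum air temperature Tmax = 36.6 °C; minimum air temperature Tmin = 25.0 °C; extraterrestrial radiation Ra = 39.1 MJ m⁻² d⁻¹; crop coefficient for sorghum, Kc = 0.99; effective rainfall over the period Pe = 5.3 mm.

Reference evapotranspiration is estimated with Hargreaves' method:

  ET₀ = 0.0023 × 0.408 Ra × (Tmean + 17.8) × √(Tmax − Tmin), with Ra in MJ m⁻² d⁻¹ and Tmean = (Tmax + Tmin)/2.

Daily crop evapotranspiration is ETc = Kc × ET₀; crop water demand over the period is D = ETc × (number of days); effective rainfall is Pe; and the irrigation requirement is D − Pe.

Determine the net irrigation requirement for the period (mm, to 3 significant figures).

36.8 mm

Tmean = (36.6 + 25.0)/2 = 30.80 °C
0.408 Ra = 0.408 × 39.1 = 15.9528 mm/d equivalent
ET₀ = 0.0023 × 15.9528 × (30.80 + 17.8) × √11.6 = 0.0023 × 15.9528 × 48.60 × 3.4059 = 6.0734 mm/d
ETc = Kc × ET₀ = 0.99 × 6.0734 = 6.0127 mm/d
Crop demand D = ETc × 7 d = 6.0127 × 7 = 42.089 mm
D − Pe = 42.089 − 5.3 = 36.789 mm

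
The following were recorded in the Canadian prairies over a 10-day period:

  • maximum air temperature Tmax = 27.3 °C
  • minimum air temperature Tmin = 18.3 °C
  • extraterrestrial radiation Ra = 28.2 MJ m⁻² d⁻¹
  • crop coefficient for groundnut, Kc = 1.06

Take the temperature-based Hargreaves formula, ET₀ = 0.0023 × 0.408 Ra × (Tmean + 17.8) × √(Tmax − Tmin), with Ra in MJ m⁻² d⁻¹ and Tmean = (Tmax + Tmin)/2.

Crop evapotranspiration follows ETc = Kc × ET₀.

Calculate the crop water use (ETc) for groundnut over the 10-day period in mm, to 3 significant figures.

Tmean = (27.3 + 18.3)/2 = 22.80 °C
0.408 Ra = 0.408 × 28.2 = 11.5056 mm/d equivalent
ET₀ = 0.0023 × 11.5056 × (22.80 + 17.8) × √9.0 = 0.0023 × 11.5056 × 40.60 × 3.0000 = 3.2232 mm/d
ETc = Kc × ET₀ = 1.06 × 3.2232 = 3.4166 mm/d
Over 10 days: 3.4166 × 10 = 34.166 mm

34.2 mm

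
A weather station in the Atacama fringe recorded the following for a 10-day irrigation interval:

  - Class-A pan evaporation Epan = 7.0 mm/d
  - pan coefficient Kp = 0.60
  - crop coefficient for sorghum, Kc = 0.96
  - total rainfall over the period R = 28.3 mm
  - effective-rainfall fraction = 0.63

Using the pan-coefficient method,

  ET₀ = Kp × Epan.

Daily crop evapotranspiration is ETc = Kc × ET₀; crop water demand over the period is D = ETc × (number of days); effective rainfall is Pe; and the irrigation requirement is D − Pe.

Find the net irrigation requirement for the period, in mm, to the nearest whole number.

22 mm

ET₀ = 0.60 × 7.0 = 4.2000 mm/d
ETc = Kc × ET₀ = 0.96 × 4.2000 = 4.0320 mm/d
Crop demand D = ETc × 10 d = 4.0320 × 10 = 40.320 mm
Pe = 0.63 × 28.3 = 17.829 mm
D − Pe = 40.320 − 17.829 = 22.491 mm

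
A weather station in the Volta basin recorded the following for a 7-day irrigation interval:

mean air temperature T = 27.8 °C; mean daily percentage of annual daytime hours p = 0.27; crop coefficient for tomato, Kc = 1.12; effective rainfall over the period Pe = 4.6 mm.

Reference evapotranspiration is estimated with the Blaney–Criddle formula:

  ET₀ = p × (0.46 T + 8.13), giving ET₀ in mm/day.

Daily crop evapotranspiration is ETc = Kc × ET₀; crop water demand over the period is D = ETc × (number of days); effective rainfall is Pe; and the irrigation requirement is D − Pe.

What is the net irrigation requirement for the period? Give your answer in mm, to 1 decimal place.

ET₀ = 0.27 × (0.46 × 27.8 + 8.13) = 0.27 × 20.918 = 5.6479 mm/d
ETc = Kc × ET₀ = 1.12 × 5.6479 = 6.3256 mm/d
Crop demand D = ETc × 7 d = 6.3256 × 7 = 44.279 mm
D − Pe = 44.279 − 4.6 = 39.679 mm

39.7 mm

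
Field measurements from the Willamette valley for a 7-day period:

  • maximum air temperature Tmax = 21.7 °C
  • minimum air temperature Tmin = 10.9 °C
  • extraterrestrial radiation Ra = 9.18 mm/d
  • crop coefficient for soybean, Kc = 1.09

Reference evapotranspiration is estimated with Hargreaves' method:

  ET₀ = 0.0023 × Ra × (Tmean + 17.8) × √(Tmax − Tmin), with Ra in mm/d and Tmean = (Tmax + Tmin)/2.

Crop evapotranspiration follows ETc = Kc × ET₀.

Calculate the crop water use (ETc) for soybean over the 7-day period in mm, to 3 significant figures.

18.1 mm

Tmean = (21.7 + 10.9)/2 = 16.30 °C
ET₀ = 0.0023 × 9.18 × (16.30 + 17.8) × √10.8 = 0.0023 × 9.18 × 34.10 × 3.2863 = 2.3661 mm/d
ETc = Kc × ET₀ = 1.09 × 2.3661 = 2.5790 mm/d
Over 7 days: 2.5790 × 7 = 18.053 mm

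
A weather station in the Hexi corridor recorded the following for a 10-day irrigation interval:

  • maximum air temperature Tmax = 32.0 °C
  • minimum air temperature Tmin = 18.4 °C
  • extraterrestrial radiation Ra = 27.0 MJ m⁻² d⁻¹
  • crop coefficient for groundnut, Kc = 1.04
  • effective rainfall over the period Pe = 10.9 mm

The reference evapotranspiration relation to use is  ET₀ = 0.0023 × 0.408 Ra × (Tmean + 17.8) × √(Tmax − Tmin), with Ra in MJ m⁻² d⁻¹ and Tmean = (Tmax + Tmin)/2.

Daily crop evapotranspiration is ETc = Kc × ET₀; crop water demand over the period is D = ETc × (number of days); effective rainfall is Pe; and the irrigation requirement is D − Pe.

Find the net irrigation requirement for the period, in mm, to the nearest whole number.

Tmean = (32.0 + 18.4)/2 = 25.20 °C
0.408 Ra = 0.408 × 27.0 = 11.0160 mm/d equivalent
ET₀ = 0.0023 × 11.0160 × (25.20 + 17.8) × √13.6 = 0.0023 × 11.0160 × 43.00 × 3.6878 = 4.0178 mm/d
ETc = Kc × ET₀ = 1.04 × 4.0178 = 4.1785 mm/d
Crop demand D = ETc × 10 d = 4.1785 × 10 = 41.785 mm
D − Pe = 41.785 − 10.9 = 30.885 mm

31 mm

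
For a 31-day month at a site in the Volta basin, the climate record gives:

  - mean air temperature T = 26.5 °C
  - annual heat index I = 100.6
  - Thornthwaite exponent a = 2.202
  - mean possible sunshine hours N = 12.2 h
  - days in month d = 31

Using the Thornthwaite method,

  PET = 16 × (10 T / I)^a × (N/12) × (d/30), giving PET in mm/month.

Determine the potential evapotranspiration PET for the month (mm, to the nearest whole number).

10T/I = 10 × 26.5 / 100.6 = 2.6342
(10T/I)^a = 2.6342^2.202 = 8.4386
Uncorrected PET = 16 × 8.4386 = 135.018 mm
Correction = (N/12)(d/30) = (12.2/12)(31/30) = 1.0506
PET = 135.018 × 1.0506 = 141.850 mm/month

142 mm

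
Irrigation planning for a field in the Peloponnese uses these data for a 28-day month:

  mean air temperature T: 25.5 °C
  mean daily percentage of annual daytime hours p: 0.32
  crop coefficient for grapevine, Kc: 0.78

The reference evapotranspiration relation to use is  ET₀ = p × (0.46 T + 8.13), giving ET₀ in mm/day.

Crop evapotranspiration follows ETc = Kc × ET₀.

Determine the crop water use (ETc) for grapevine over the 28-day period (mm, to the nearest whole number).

139 mm

ET₀ = 0.32 × (0.46 × 25.5 + 8.13) = 0.32 × 19.860 = 6.3552 mm/d
ETc = Kc × ET₀ = 0.78 × 6.3552 = 4.9571 mm/d
Over 28 days: 4.9571 × 28 = 138.799 mm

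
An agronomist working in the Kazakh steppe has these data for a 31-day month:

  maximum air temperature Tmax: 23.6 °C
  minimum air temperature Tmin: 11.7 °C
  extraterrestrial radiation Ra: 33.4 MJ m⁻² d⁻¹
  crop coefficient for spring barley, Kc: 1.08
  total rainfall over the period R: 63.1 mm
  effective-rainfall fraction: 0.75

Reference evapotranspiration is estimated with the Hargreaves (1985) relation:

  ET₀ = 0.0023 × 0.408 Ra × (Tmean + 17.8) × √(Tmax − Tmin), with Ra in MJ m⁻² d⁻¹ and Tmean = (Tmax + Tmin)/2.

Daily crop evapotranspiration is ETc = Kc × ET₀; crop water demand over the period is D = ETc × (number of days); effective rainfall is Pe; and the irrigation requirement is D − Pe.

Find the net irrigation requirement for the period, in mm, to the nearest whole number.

81 mm

Tmean = (23.6 + 11.7)/2 = 17.65 °C
0.408 Ra = 0.408 × 33.4 = 13.6272 mm/d equivalent
ET₀ = 0.0023 × 13.6272 × (17.65 + 17.8) × √11.9 = 0.0023 × 13.6272 × 35.45 × 3.4496 = 3.8328 mm/d
ETc = Kc × ET₀ = 1.08 × 3.8328 = 4.1394 mm/d
Crop demand D = ETc × 31 d = 4.1394 × 31 = 128.321 mm
Pe = 0.75 × 63.1 = 47.325 mm
D − Pe = 128.321 − 47.325 = 80.996 mm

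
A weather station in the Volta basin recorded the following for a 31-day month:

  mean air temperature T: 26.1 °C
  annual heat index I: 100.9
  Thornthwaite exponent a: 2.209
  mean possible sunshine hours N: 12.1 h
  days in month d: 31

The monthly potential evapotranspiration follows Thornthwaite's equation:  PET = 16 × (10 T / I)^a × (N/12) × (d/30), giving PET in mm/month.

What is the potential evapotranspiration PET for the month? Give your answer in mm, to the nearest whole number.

136 mm

10T/I = 10 × 26.1 / 100.9 = 2.5867
(10T/I)^a = 2.5867^2.209 = 8.1612
Uncorrected PET = 16 × 8.1612 = 130.579 mm
Correction = (N/12)(d/30) = (12.1/12)(31/30) = 1.0419
PET = 130.579 × 1.0419 = 136.050 mm/month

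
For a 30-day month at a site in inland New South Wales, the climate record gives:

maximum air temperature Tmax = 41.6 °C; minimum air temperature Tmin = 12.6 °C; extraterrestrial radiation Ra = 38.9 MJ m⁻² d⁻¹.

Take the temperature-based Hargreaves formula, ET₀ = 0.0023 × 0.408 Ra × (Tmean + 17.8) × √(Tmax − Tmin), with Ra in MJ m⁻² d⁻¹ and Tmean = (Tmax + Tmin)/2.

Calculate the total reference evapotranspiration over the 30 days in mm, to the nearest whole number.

265 mm

Tmean = (41.6 + 12.6)/2 = 27.10 °C
0.408 Ra = 0.408 × 38.9 = 15.8712 mm/d equivalent
ET₀ = 0.0023 × 15.8712 × (27.10 + 17.8) × √29.0 = 0.0023 × 15.8712 × 44.90 × 5.3852 = 8.8264 mm/d
Over 30 days: 8.8264 × 30 = 264.792 mm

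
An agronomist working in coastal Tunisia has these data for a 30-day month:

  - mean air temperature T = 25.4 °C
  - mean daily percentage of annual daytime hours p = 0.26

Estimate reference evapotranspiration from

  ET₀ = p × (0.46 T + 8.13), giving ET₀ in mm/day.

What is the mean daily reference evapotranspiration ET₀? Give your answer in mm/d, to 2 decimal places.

5.15 mm/d

ET₀ = 0.26 × (0.46 × 25.4 + 8.13) = 0.26 × 19.814 = 5.1516 mm/d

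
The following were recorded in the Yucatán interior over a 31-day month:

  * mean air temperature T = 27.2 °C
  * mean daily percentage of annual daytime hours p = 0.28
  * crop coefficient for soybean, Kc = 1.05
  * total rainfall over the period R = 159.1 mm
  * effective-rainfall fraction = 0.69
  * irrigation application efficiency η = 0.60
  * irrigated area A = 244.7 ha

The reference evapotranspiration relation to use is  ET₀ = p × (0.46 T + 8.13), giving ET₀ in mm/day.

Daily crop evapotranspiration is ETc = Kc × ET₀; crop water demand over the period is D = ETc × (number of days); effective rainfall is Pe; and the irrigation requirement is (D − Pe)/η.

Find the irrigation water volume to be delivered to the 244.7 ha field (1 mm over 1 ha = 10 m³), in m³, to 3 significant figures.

ET₀ = 0.28 × (0.46 × 27.2 + 8.13) = 0.28 × 20.642 = 5.7798 mm/d
ETc = Kc × ET₀ = 1.05 × 5.7798 = 6.0688 mm/d
Crop demand D = ETc × 31 d = 6.0688 × 31 = 188.133 mm
Pe = 0.69 × 159.1 = 109.779 mm
D − Pe = 188.133 − 109.779 = 78.354 mm
Gross irrigation = 78.354 / 0.60 = 130.590 mm
Volume = 130.590 mm × 244.7 ha × 10 = 319553.7 m³

320000 m³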